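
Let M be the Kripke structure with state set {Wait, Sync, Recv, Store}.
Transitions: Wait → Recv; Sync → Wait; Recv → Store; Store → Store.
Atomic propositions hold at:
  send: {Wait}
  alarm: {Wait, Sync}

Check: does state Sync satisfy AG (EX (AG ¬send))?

Sat(¬send) = {Sync, Recv, Store}
AG ¬send: greatest fixpoint, start Z0 = {Sync, Recv, Store}, keep only states in Sat with every successor in Z. Z1 = {Recv, Store}; fixed.
Sat(AG ¬send) = {Recv, Store}
Sat(EX (AG ¬send)) = {s : some successor in {Recv, Store}} = {Wait, Recv, Store}
AG (EX (AG ¬send)): greatest fixpoint, start Z0 = {Wait, Recv, Store}, keep only states in Sat with every successor in Z. Already a fixed point.
Sat(AG (EX (AG ¬send))) = {Wait, Recv, Store}
Sync ∉ Sat(AG (EX (AG ¬send))) = {Wait, Recv, Store}, so the formula does not hold at Sync.

No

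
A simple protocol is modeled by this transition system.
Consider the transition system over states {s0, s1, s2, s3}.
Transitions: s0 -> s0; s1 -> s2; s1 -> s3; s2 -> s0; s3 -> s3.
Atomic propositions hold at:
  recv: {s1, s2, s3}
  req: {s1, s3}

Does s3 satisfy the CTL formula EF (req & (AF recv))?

Yes

AF recv: least fixpoint, start Z0 = {s1, s2, s3}, add states with every successor in Z. Already a fixed point.
Sat(AF recv) = {s1, s2, s3}
Sat(req & (AF recv)) = {s1, s3}
EF (req & (AF recv)): least fixpoint, start Z0 = {s1, s3}, add states with some successor in Z. Already a fixed point.
Sat(EF (req & (AF recv))) = {s1, s3}
s3 ∈ Sat(EF (req & (AF recv))) = {s1, s3}, so the formula holds at s3.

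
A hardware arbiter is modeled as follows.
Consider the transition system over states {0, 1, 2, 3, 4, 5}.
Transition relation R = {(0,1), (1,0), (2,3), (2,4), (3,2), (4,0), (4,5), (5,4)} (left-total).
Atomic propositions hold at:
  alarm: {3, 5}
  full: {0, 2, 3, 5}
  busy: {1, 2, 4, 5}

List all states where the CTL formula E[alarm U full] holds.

{0, 2, 3, 5}

E[alarm U full]: least fixpoint, start Z0 = Sat(full) = {0, 2, 3, 5}, add states in Sat(alarm) with some successor in Z. Already a fixed point.
Sat(E[alarm U full]) = {0, 2, 3, 5}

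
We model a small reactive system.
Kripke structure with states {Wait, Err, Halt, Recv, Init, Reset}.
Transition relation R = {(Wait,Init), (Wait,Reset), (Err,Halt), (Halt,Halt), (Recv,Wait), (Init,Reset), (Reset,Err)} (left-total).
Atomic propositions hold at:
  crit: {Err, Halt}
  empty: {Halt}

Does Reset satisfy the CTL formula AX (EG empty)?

EG empty: greatest fixpoint, start Z0 = {Halt}, keep only states in Sat with some successor in Z. Already a fixed point.
Sat(EG empty) = {Halt}
Sat(AX (EG empty)) = {s : every successor in {Halt}} = {Err, Halt}
Reset ∉ Sat(AX (EG empty)) = {Err, Halt}, so the formula does not hold at Reset.

No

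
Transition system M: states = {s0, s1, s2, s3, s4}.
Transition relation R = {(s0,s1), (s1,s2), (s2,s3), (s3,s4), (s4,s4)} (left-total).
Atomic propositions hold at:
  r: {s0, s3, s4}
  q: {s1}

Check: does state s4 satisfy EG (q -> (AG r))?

AG r: greatest fixpoint, start Z0 = {s0, s3, s4}, keep only states in Sat with every successor in Z. Z1 = {s3, s4}; fixed.
Sat(AG r) = {s3, s4}
Sat(q -> (AG r)) = {s0, s2, s3, s4}
EG (q -> (AG r)): greatest fixpoint, start Z0 = {s0, s2, s3, s4}, keep only states in Sat with some successor in Z. Z1 = {s2, s3, s4}; fixed.
Sat(EG (q -> (AG r))) = {s2, s3, s4}
s4 ∈ Sat(EG (q -> (AG r))) = {s2, s3, s4}, so the formula holds at s4.

Yes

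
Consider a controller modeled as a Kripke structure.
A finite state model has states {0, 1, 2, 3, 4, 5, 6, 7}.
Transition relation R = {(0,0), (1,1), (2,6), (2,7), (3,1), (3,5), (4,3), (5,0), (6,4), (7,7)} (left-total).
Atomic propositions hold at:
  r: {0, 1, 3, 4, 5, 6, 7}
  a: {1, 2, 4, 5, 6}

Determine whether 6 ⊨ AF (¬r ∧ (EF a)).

Sat(¬r) = {2}
EF a: least fixpoint, start Z0 = {1, 2, 4, 5, 6}, add states with some successor in Z. Z1 = {1, 2, 3, 4, 5, 6}; fixed.
Sat(EF a) = {1, 2, 3, 4, 5, 6}
Sat(¬r ∧ (EF a)) = {2}
AF (¬r ∧ (EF a)): least fixpoint, start Z0 = {2}, add states with every successor in Z. Already a fixed point.
Sat(AF (¬r ∧ (EF a))) = {2}
6 ∉ Sat(AF (¬r ∧ (EF a))) = {2}, so the formula does not hold at 6.

No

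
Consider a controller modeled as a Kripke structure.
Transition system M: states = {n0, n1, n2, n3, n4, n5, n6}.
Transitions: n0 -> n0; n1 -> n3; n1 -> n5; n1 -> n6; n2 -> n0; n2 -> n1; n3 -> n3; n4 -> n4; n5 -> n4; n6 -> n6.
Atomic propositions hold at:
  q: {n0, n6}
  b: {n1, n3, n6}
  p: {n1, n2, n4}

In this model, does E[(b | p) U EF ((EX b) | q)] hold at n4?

No

Sat(b | p) = {n1, n2, n3, n4, n6}
Sat(EX b) = {s : some successor in {n1, n3, n6}} = {n1, n2, n3, n6}
Sat((EX b) | q) = {n0, n1, n2, n3, n6}
EF ((EX b) | q): least fixpoint, start Z0 = {n0, n1, n2, n3, n6}, add states with some successor in Z. Already a fixed point.
Sat(EF ((EX b) | q)) = {n0, n1, n2, n3, n6}
E[(b | p) U EF ((EX b) | q)]: least fixpoint, start Z0 = Sat(EF ((EX b) | q)) = {n0, n1, n2, n3, n6}, add states in Sat(b | p) with some successor in Z. Already a fixed point.
Sat(E[(b | p) U EF ((EX b) | q)]) = {n0, n1, n2, n3, n6}
n4 ∉ Sat(E[(b | p) U EF ((EX b) | q)]) = {n0, n1, n2, n3, n6}, so the formula does not hold at n4.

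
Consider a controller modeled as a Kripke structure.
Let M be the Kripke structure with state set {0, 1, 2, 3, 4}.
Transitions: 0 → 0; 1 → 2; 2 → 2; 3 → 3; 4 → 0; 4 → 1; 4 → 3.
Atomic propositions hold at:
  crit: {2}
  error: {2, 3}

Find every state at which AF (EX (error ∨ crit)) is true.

{1, 2, 3, 4}

Sat(error ∨ crit) = {2, 3}
Sat(EX (error ∨ crit)) = {s : some successor in {2, 3}} = {1, 2, 3, 4}
AF (EX (error ∨ crit)): least fixpoint, start Z0 = {1, 2, 3, 4}, add states with every successor in Z. Already a fixed point.
Sat(AF (EX (error ∨ crit))) = {1, 2, 3, 4}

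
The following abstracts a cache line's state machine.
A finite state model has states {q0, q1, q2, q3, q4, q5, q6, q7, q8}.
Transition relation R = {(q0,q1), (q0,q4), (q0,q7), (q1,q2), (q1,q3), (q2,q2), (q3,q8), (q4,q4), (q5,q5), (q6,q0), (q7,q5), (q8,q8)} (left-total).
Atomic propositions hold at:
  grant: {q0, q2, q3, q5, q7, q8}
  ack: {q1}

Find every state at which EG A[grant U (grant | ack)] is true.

{q0, q1, q2, q3, q5, q7, q8}

Sat(grant | ack) = {q0, q1, q2, q3, q5, q7, q8}
A[grant U (grant | ack)]: least fixpoint, start Z0 = Sat((grant | ack)) = {q0, q1, q2, q3, q5, q7, q8}, add states in Sat(grant) with every successor in Z. Already a fixed point.
Sat(A[grant U (grant | ack)]) = {q0, q1, q2, q3, q5, q7, q8}
EG A[grant U (grant | ack)]: greatest fixpoint, start Z0 = {q0, q1, q2, q3, q5, q7, q8}, keep only states in Sat with some successor in Z. Already a fixed point.
Sat(EG A[grant U (grant | ack)]) = {q0, q1, q2, q3, q5, q7, q8}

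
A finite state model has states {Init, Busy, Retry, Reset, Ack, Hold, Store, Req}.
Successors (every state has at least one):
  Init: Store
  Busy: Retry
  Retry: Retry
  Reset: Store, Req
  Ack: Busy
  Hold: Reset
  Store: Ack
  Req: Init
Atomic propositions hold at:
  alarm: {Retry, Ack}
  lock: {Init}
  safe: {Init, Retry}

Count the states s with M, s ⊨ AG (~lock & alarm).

1

Sat(~lock) = {Busy, Retry, Reset, Ack, Hold, Store, Req}
Sat(~lock & alarm) = {Retry, Ack}
AG (~lock & alarm): greatest fixpoint, start Z0 = {Retry, Ack}, keep only states in Sat with every successor in Z. Z1 = {Retry}; fixed.
Sat(AG (~lock & alarm)) = {Retry}
|Sat(AG (~lock & alarm))| = |{Retry}| = 1.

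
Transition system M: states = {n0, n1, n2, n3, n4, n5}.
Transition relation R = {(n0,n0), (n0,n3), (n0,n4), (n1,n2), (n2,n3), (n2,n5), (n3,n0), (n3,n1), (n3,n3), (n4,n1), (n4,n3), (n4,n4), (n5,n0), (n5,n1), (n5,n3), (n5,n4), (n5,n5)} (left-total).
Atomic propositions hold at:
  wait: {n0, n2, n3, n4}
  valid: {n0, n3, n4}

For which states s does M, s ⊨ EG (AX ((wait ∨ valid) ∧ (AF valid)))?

{n0}

Sat(wait ∨ valid) = {n0, n2, n3, n4}
AF valid: least fixpoint, start Z0 = {n0, n3, n4}, add states with every successor in Z. Already a fixed point.
Sat(AF valid) = {n0, n3, n4}
Sat((wait ∨ valid) ∧ (AF valid)) = {n0, n3, n4}
Sat(AX ((wait ∨ valid) ∧ (AF valid))) = {s : every successor in {n0, n3, n4}} = {n0}
EG (AX ((wait ∨ valid) ∧ (AF valid))): greatest fixpoint, start Z0 = {n0}, keep only states in Sat with some successor in Z. Already a fixed point.
Sat(EG (AX ((wait ∨ valid) ∧ (AF valid)))) = {n0}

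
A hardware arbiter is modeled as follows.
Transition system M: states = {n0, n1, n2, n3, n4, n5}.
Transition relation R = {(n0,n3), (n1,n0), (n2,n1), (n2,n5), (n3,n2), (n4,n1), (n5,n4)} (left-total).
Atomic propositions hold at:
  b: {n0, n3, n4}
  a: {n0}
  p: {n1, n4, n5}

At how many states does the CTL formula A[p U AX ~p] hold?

5

Sat(~p) = {n0, n2, n3}
Sat(AX ~p) = {s : every successor in {n0, n2, n3}} = {n0, n1, n3}
A[p U AX ~p]: least fixpoint, start Z0 = Sat(AX ~p) = {n0, n1, n3}, add states in Sat(p) with every successor in Z. Z1 = {n0, n1, n3, n4}; Z2 = {n0, n1, n3, n4, n5}; fixed.
Sat(A[p U AX ~p]) = {n0, n1, n3, n4, n5}
|Sat(A[p U AX ~p])| = |{n0, n1, n3, n4, n5}| = 5.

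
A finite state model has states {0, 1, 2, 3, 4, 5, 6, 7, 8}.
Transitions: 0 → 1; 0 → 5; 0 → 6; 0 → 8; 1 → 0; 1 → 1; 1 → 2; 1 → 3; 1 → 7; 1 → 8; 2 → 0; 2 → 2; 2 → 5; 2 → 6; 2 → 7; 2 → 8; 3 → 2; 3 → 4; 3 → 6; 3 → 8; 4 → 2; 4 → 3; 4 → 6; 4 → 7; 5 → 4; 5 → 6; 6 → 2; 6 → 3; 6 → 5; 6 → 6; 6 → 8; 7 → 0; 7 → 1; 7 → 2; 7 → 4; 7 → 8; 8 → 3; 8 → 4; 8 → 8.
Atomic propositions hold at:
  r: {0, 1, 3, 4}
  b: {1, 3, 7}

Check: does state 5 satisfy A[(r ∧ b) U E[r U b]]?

No

Sat(r ∧ b) = {1, 3}
E[r U b]: least fixpoint, start Z0 = Sat(b) = {1, 3, 7}, add states in Sat(r) with some successor in Z. Z1 = {0, 1, 3, 4, 7}; fixed.
Sat(E[r U b]) = {0, 1, 3, 4, 7}
A[(r ∧ b) U E[r U b]]: least fixpoint, start Z0 = Sat(E[r U b]) = {0, 1, 3, 4, 7}, add states in Sat(r ∧ b) with every successor in Z. Already a fixed point.
Sat(A[(r ∧ b) U E[r U b]]) = {0, 1, 3, 4, 7}
5 ∉ Sat(A[(r ∧ b) U E[r U b]]) = {0, 1, 3, 4, 7}, so the formula does not hold at 5.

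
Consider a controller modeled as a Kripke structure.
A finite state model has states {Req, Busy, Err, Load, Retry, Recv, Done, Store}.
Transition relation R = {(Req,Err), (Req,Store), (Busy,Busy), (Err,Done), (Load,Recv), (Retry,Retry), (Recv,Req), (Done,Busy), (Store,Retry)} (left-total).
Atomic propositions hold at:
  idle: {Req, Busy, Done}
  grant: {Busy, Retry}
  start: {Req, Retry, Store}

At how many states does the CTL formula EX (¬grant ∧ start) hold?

2

Sat(¬grant) = {Req, Err, Load, Recv, Done, Store}
Sat(¬grant ∧ start) = {Req, Store}
Sat(EX (¬grant ∧ start)) = {s : some successor in {Req, Store}} = {Req, Recv}
|Sat(EX (¬grant ∧ start))| = |{Req, Recv}| = 2.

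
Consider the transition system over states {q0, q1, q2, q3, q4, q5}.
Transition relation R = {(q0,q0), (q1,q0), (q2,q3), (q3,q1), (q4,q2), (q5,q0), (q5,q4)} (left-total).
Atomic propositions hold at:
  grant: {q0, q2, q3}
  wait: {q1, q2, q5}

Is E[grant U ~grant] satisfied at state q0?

No

Sat(~grant) = {q1, q4, q5}
E[grant U ~grant]: least fixpoint, start Z0 = Sat(~grant) = {q1, q4, q5}, add states in Sat(grant) with some successor in Z. Z1 = {q1, q3, q4, q5}; Z2 = {q1, q2, q3, q4, q5}; fixed.
Sat(E[grant U ~grant]) = {q1, q2, q3, q4, q5}
q0 ∉ Sat(E[grant U ~grant]) = {q1, q2, q3, q4, q5}, so the formula does not hold at q0.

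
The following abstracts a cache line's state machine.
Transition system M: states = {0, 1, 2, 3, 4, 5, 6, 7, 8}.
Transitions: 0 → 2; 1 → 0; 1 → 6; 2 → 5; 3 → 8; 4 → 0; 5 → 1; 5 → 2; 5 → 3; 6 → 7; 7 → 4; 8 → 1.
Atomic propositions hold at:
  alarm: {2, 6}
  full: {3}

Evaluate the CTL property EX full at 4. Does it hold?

No

Sat(EX full) = {s : some successor in {3}} = {5}
4 ∉ Sat(EX full) = {5}, so the formula does not hold at 4.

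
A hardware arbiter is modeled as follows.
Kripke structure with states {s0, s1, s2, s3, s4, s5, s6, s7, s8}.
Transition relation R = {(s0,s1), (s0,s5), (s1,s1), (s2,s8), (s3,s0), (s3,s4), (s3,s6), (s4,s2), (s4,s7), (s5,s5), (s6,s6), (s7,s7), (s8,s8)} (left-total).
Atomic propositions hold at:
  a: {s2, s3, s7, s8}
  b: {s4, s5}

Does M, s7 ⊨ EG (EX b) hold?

Sat(EX b) = {s : some successor in {s4, s5}} = {s0, s3, s5}
EG (EX b): greatest fixpoint, start Z0 = {s0, s3, s5}, keep only states in Sat with some successor in Z. Already a fixed point.
Sat(EG (EX b)) = {s0, s3, s5}
s7 ∉ Sat(EG (EX b)) = {s0, s3, s5}, so the formula does not hold at s7.

No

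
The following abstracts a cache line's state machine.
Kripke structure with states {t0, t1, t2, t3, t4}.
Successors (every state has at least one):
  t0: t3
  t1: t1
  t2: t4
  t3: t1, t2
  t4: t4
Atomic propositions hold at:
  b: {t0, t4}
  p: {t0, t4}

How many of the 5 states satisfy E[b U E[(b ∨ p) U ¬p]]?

4

Sat(b ∨ p) = {t0, t4}
Sat(¬p) = {t1, t2, t3}
E[(b ∨ p) U ¬p]: least fixpoint, start Z0 = Sat(¬p) = {t1, t2, t3}, add states in Sat(b ∨ p) with some successor in Z. Z1 = {t0, t1, t2, t3}; fixed.
Sat(E[(b ∨ p) U ¬p]) = {t0, t1, t2, t3}
E[b U E[(b ∨ p) U ¬p]]: least fixpoint, start Z0 = Sat(E[(b ∨ p) U ¬p]) = {t0, t1, t2, t3}, add states in Sat(b) with some successor in Z. Already a fixed point.
Sat(E[b U E[(b ∨ p) U ¬p]]) = {t0, t1, t2, t3}
|Sat(E[b U E[(b ∨ p) U ¬p]])| = |{t0, t1, t2, t3}| = 4.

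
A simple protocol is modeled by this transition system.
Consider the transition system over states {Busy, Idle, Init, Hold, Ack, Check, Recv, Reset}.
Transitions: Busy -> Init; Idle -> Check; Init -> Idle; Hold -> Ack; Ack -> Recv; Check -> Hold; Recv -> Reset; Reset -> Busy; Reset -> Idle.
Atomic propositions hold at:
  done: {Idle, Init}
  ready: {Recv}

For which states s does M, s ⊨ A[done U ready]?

{Recv}

A[done U ready]: least fixpoint, start Z0 = Sat(ready) = {Recv}, add states in Sat(done) with every successor in Z. Already a fixed point.
Sat(A[done U ready]) = {Recv}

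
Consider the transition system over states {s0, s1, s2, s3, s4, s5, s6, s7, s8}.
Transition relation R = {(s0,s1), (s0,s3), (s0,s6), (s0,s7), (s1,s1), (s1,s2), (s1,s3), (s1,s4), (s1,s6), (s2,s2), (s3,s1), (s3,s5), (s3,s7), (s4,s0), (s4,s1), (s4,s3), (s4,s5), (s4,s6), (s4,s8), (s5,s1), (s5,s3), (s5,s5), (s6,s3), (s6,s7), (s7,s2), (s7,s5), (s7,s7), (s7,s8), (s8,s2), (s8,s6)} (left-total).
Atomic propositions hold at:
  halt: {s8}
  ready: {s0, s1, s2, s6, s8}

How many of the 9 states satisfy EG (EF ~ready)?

8

Sat(~ready) = {s3, s4, s5, s7}
EF ~ready: least fixpoint, start Z0 = {s3, s4, s5, s7}, add states with some successor in Z. Z1 = {s0, s1, s3, s4, s5, s6, s7}; Z2 = {s0, s1, s3, s4, s5, s6, s7, s8}; fixed.
Sat(EF ~ready) = {s0, s1, s3, s4, s5, s6, s7, s8}
EG (EF ~ready): greatest fixpoint, start Z0 = {s0, s1, s3, s4, s5, s6, s7, s8}, keep only states in Sat with some successor in Z. Already a fixed point.
Sat(EG (EF ~ready)) = {s0, s1, s3, s4, s5, s6, s7, s8}
|Sat(EG (EF ~ready))| = |{s0, s1, s3, s4, s5, s6, s7, s8}| = 8.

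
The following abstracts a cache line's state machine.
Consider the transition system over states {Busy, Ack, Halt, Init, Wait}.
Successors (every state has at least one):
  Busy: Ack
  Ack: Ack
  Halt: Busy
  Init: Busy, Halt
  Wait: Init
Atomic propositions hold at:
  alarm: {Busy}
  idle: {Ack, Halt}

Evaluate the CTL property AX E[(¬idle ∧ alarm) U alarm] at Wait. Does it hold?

No

Sat(¬idle) = {Busy, Init, Wait}
Sat(¬idle ∧ alarm) = {Busy}
E[(¬idle ∧ alarm) U alarm]: least fixpoint, start Z0 = Sat(alarm) = {Busy}, add states in Sat(¬idle ∧ alarm) with some successor in Z. Already a fixed point.
Sat(E[(¬idle ∧ alarm) U alarm]) = {Busy}
Sat(AX E[(¬idle ∧ alarm) U alarm]) = {s : every successor in {Busy}} = {Halt}
Wait ∉ Sat(AX E[(¬idle ∧ alarm) U alarm]) = {Halt}, so the formula does not hold at Wait.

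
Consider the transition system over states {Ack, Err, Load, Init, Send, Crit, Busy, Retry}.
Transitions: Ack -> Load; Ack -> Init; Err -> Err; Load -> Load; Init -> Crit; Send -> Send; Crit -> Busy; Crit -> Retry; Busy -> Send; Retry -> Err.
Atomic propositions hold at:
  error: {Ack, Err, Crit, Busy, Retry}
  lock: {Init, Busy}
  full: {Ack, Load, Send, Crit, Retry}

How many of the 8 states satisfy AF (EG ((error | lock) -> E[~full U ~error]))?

3

Sat(error | lock) = {Ack, Err, Init, Crit, Busy, Retry}
Sat(~full) = {Err, Init, Busy}
Sat(~error) = {Load, Init, Send}
E[~full U ~error]: least fixpoint, start Z0 = Sat(~error) = {Load, Init, Send}, add states in Sat(~full) with some successor in Z. Z1 = {Load, Init, Send, Busy}; fixed.
Sat(E[~full U ~error]) = {Load, Init, Send, Busy}
Sat((error | lock) -> E[~full U ~error]) = {Load, Init, Send, Busy}
EG ((error | lock) -> E[~full U ~error]): greatest fixpoint, start Z0 = {Load, Init, Send, Busy}, keep only states in Sat with some successor in Z. Z1 = {Load, Send, Busy}; fixed.
Sat(EG ((error | lock) -> E[~full U ~error])) = {Load, Send, Busy}
AF (EG ((error | lock) -> E[~full U ~error])): least fixpoint, start Z0 = {Load, Send, Busy}, add states with every successor in Z. Already a fixed point.
Sat(AF (EG ((error | lock) -> E[~full U ~error]))) = {Load, Send, Busy}
|Sat(AF (EG ((error | lock) -> E[~full U ~error])))| = |{Load, Send, Busy}| = 3.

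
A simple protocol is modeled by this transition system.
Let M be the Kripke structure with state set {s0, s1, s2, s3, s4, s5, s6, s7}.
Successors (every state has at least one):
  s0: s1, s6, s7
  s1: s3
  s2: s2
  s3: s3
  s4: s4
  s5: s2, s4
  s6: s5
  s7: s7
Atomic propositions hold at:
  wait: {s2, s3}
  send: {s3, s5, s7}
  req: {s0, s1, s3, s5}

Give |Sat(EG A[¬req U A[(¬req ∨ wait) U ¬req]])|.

3

Sat(¬req) = {s2, s4, s6, s7}
Sat(¬req ∨ wait) = {s2, s3, s4, s6, s7}
A[(¬req ∨ wait) U ¬req]: least fixpoint, start Z0 = Sat(¬req) = {s2, s4, s6, s7}, add states in Sat(¬req ∨ wait) with every successor in Z. Already a fixed point.
Sat(A[(¬req ∨ wait) U ¬req]) = {s2, s4, s6, s7}
A[¬req U A[(¬req ∨ wait) U ¬req]]: least fixpoint, start Z0 = Sat(A[(¬req ∨ wait) U ¬req]) = {s2, s4, s6, s7}, add states in Sat(¬req) with every successor in Z. Already a fixed point.
Sat(A[¬req U A[(¬req ∨ wait) U ¬req]]) = {s2, s4, s6, s7}
EG A[¬req U A[(¬req ∨ wait) U ¬req]]: greatest fixpoint, start Z0 = {s2, s4, s6, s7}, keep only states in Sat with some successor in Z. Z1 = {s2, s4, s7}; fixed.
Sat(EG A[¬req U A[(¬req ∨ wait) U ¬req]]) = {s2, s4, s7}
|Sat(EG A[¬req U A[(¬req ∨ wait) U ¬req]])| = |{s2, s4, s7}| = 3.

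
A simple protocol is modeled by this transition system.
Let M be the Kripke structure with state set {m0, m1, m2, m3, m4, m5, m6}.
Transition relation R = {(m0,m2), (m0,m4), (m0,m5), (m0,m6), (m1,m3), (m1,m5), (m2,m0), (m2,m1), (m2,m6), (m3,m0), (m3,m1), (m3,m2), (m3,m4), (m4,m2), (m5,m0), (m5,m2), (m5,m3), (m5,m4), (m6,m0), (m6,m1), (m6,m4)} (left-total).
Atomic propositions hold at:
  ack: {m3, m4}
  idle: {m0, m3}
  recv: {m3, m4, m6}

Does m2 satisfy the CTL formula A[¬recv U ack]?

Sat(¬recv) = {m0, m1, m2, m5}
A[¬recv U ack]: least fixpoint, start Z0 = Sat(ack) = {m3, m4}, add states in Sat(¬recv) with every successor in Z. Already a fixed point.
Sat(A[¬recv U ack]) = {m3, m4}
m2 ∉ Sat(A[¬recv U ack]) = {m3, m4}, so the formula does not hold at m2.

No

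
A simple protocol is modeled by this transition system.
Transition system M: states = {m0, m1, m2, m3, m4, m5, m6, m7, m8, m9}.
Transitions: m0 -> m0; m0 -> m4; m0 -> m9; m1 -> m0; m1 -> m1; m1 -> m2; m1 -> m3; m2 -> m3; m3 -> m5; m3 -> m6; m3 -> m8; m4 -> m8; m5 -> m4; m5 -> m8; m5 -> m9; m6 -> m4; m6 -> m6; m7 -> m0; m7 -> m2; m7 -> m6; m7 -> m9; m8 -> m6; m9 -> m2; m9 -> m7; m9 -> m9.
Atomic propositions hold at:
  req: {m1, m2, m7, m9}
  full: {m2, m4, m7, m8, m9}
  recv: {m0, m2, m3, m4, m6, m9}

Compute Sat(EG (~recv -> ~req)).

{m0, m2, m3, m4, m5, m6, m8, m9}

Sat(~recv) = {m1, m5, m7, m8}
Sat(~req) = {m0, m3, m4, m5, m6, m8}
Sat(~recv -> ~req) = {m0, m2, m3, m4, m5, m6, m8, m9}
EG (~recv -> ~req): greatest fixpoint, start Z0 = {m0, m2, m3, m4, m5, m6, m8, m9}, keep only states in Sat with some successor in Z. Already a fixed point.
Sat(EG (~recv -> ~req)) = {m0, m2, m3, m4, m5, m6, m8, m9}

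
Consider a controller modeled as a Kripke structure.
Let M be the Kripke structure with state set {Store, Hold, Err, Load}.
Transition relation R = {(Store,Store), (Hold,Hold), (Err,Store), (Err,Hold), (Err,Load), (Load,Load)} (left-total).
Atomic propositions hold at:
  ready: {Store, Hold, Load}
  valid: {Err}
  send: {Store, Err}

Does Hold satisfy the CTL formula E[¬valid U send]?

No

Sat(¬valid) = {Store, Hold, Load}
E[¬valid U send]: least fixpoint, start Z0 = Sat(send) = {Store, Err}, add states in Sat(¬valid) with some successor in Z. Already a fixed point.
Sat(E[¬valid U send]) = {Store, Err}
Hold ∉ Sat(E[¬valid U send]) = {Store, Err}, so the formula does not hold at Hold.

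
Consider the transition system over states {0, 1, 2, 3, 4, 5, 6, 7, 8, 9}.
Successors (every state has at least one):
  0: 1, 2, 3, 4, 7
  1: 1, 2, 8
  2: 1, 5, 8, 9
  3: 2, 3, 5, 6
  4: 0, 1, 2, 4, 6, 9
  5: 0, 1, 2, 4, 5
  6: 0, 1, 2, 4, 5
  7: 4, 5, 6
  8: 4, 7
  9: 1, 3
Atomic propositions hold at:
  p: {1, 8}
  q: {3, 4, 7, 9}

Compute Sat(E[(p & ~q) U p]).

{1, 8}

Sat(~q) = {0, 1, 2, 5, 6, 8}
Sat(p & ~q) = {1, 8}
E[(p & ~q) U p]: least fixpoint, start Z0 = Sat(p) = {1, 8}, add states in Sat(p & ~q) with some successor in Z. Already a fixed point.
Sat(E[(p & ~q) U p]) = {1, 8}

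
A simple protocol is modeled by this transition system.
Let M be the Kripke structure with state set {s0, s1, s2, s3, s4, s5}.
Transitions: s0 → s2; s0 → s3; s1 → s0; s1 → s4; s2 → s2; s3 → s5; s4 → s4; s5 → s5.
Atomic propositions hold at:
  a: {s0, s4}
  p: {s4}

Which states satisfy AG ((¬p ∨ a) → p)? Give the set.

{s4}

Sat(¬p) = {s0, s1, s2, s3, s5}
Sat(¬p ∨ a) = {s0, s1, s2, s3, s4, s5}
Sat((¬p ∨ a) → p) = {s4}
AG ((¬p ∨ a) → p): greatest fixpoint, start Z0 = {s4}, keep only states in Sat with every successor in Z. Already a fixed point.
Sat(AG ((¬p ∨ a) → p)) = {s4}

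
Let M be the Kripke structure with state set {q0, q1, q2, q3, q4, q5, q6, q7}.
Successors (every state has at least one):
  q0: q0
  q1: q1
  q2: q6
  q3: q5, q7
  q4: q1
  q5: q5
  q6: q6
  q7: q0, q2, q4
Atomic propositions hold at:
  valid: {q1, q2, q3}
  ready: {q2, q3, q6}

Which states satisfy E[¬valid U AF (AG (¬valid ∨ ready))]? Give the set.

Sat(¬valid) = {q0, q4, q5, q6, q7}
Sat(¬valid ∨ ready) = {q0, q2, q3, q4, q5, q6, q7}
AG (¬valid ∨ ready): greatest fixpoint, start Z0 = {q0, q2, q3, q4, q5, q6, q7}, keep only states in Sat with every successor in Z. Z1 = {q0, q2, q3, q5, q6, q7}; Z2 = {q0, q2, q3, q5, q6}; Z3 = {q0, q2, q5, q6}; fixed.
Sat(AG (¬valid ∨ ready)) = {q0, q2, q5, q6}
AF (AG (¬valid ∨ ready)): least fixpoint, start Z0 = {q0, q2, q5, q6}, add states with every successor in Z. Already a fixed point.
Sat(AF (AG (¬valid ∨ ready))) = {q0, q2, q5, q6}
E[¬valid U AF (AG (¬valid ∨ ready))]: least fixpoint, start Z0 = Sat(AF (AG (¬valid ∨ ready))) = {q0, q2, q5, q6}, add states in Sat(¬valid) with some successor in Z. Z1 = {q0, q2, q5, q6, q7}; fixed.
Sat(E[¬valid U AF (AG (¬valid ∨ ready))]) = {q0, q2, q5, q6, q7}

{q0, q2, q5, q6, q7}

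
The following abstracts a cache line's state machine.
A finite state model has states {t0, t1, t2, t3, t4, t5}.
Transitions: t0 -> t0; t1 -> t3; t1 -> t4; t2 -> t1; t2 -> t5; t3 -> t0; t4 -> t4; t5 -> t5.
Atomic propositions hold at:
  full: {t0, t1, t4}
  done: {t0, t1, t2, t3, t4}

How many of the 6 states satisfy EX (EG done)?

5

EG done: greatest fixpoint, start Z0 = {t0, t1, t2, t3, t4}, keep only states in Sat with some successor in Z. Already a fixed point.
Sat(EG done) = {t0, t1, t2, t3, t4}
Sat(EX (EG done)) = {s : some successor in {t0, t1, t2, t3, t4}} = {t0, t1, t2, t3, t4}
|Sat(EX (EG done))| = |{t0, t1, t2, t3, t4}| = 5.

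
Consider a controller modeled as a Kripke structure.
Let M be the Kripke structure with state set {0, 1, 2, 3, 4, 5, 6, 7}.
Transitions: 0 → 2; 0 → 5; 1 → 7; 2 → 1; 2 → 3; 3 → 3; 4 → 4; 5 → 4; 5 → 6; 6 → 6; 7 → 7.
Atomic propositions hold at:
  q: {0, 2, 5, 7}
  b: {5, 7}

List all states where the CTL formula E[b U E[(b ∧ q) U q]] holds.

Sat(b ∧ q) = {5, 7}
E[(b ∧ q) U q]: least fixpoint, start Z0 = Sat(q) = {0, 2, 5, 7}, add states in Sat(b ∧ q) with some successor in Z. Already a fixed point.
Sat(E[(b ∧ q) U q]) = {0, 2, 5, 7}
E[b U E[(b ∧ q) U q]]: least fixpoint, start Z0 = Sat(E[(b ∧ q) U q]) = {0, 2, 5, 7}, add states in Sat(b) with some successor in Z. Already a fixed point.
Sat(E[b U E[(b ∧ q) U q]]) = {0, 2, 5, 7}

{0, 2, 5, 7}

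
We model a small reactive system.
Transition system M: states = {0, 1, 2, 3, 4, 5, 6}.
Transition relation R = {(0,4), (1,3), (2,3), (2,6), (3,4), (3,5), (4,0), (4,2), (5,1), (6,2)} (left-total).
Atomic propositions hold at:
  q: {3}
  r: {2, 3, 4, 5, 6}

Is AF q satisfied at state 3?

Yes

AF q: least fixpoint, start Z0 = {3}, add states with every successor in Z. Z1 = {1, 3}; Z2 = {1, 3, 5}; fixed.
Sat(AF q) = {1, 3, 5}
3 ∈ Sat(AF q) = {1, 3, 5}, so the formula holds at 3.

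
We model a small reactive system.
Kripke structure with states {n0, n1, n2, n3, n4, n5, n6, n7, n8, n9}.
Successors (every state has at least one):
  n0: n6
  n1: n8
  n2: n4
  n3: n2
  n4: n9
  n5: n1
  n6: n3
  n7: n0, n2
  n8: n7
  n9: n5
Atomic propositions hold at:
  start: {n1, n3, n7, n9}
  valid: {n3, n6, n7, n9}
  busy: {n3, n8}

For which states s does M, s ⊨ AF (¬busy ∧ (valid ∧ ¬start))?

{n0, n6}

Sat(¬busy) = {n0, n1, n2, n4, n5, n6, n7, n9}
Sat(¬start) = {n0, n2, n4, n5, n6, n8}
Sat(valid ∧ ¬start) = {n6}
Sat(¬busy ∧ (valid ∧ ¬start)) = {n6}
AF (¬busy ∧ (valid ∧ ¬start)): least fixpoint, start Z0 = {n6}, add states with every successor in Z. Z1 = {n0, n6}; fixed.
Sat(AF (¬busy ∧ (valid ∧ ¬start))) = {n0, n6}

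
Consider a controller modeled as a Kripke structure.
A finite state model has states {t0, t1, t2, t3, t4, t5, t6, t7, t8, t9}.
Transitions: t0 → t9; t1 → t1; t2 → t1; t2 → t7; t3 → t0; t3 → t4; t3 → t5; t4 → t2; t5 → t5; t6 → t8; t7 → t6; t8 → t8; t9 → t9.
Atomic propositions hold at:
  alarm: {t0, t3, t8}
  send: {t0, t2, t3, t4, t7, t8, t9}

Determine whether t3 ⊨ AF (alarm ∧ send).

Sat(alarm ∧ send) = {t0, t3, t8}
AF (alarm ∧ send): least fixpoint, start Z0 = {t0, t3, t8}, add states with every successor in Z. Z1 = {t0, t3, t6, t8}; Z2 = {t0, t3, t6, t7, t8}; fixed.
Sat(AF (alarm ∧ send)) = {t0, t3, t6, t7, t8}
t3 ∈ Sat(AF (alarm ∧ send)) = {t0, t3, t6, t7, t8}, so the formula holds at t3.

Yes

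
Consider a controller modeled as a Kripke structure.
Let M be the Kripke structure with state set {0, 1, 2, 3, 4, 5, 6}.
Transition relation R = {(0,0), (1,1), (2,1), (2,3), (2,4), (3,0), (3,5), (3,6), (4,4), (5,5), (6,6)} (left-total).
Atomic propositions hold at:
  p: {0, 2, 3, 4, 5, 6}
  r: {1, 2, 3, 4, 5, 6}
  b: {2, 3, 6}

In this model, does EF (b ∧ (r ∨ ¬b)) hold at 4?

No

Sat(¬b) = {0, 1, 4, 5}
Sat(r ∨ ¬b) = {0, 1, 2, 3, 4, 5, 6}
Sat(b ∧ (r ∨ ¬b)) = {2, 3, 6}
EF (b ∧ (r ∨ ¬b)): least fixpoint, start Z0 = {2, 3, 6}, add states with some successor in Z. Already a fixed point.
Sat(EF (b ∧ (r ∨ ¬b))) = {2, 3, 6}
4 ∉ Sat(EF (b ∧ (r ∨ ¬b))) = {2, 3, 6}, so the formula does not hold at 4.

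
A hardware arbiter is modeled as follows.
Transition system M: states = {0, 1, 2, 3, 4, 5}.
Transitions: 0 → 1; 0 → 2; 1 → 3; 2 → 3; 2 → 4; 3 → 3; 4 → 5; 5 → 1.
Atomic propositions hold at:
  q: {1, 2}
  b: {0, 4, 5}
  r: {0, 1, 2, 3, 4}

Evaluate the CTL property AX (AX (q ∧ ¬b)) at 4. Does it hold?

Sat(¬b) = {1, 2, 3}
Sat(q ∧ ¬b) = {1, 2}
Sat(AX (q ∧ ¬b)) = {s : every successor in {1, 2}} = {0, 5}
Sat(AX (AX (q ∧ ¬b))) = {s : every successor in {0, 5}} = {4}
4 ∈ Sat(AX (AX (q ∧ ¬b))) = {4}, so the formula holds at 4.

Yes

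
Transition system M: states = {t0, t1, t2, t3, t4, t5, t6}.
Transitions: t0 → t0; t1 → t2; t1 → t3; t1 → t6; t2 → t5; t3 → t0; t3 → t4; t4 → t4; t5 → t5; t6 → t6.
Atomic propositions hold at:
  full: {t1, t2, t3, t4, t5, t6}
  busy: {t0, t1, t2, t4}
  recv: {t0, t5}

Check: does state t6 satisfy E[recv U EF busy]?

EF busy: least fixpoint, start Z0 = {t0, t1, t2, t4}, add states with some successor in Z. Z1 = {t0, t1, t2, t3, t4}; fixed.
Sat(EF busy) = {t0, t1, t2, t3, t4}
E[recv U EF busy]: least fixpoint, start Z0 = Sat(EF busy) = {t0, t1, t2, t3, t4}, add states in Sat(recv) with some successor in Z. Already a fixed point.
Sat(E[recv U EF busy]) = {t0, t1, t2, t3, t4}
t6 ∉ Sat(E[recv U EF busy]) = {t0, t1, t2, t3, t4}, so the formula does not hold at t6.

No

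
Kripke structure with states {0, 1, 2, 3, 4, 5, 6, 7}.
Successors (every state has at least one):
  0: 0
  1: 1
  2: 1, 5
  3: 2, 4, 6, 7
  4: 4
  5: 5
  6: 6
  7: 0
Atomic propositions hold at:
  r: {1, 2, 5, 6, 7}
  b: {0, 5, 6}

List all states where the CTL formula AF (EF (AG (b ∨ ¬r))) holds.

Sat(¬r) = {0, 3, 4}
Sat(b ∨ ¬r) = {0, 3, 4, 5, 6}
AG (b ∨ ¬r): greatest fixpoint, start Z0 = {0, 3, 4, 5, 6}, keep only states in Sat with every successor in Z. Z1 = {0, 4, 5, 6}; fixed.
Sat(AG (b ∨ ¬r)) = {0, 4, 5, 6}
EF (AG (b ∨ ¬r)): least fixpoint, start Z0 = {0, 4, 5, 6}, add states with some successor in Z. Z1 = {0, 2, 3, 4, 5, 6, 7}; fixed.
Sat(EF (AG (b ∨ ¬r))) = {0, 2, 3, 4, 5, 6, 7}
AF (EF (AG (b ∨ ¬r))): least fixpoint, start Z0 = {0, 2, 3, 4, 5, 6, 7}, add states with every successor in Z. Already a fixed point.
Sat(AF (EF (AG (b ∨ ¬r)))) = {0, 2, 3, 4, 5, 6, 7}

{0, 2, 3, 4, 5, 6, 7}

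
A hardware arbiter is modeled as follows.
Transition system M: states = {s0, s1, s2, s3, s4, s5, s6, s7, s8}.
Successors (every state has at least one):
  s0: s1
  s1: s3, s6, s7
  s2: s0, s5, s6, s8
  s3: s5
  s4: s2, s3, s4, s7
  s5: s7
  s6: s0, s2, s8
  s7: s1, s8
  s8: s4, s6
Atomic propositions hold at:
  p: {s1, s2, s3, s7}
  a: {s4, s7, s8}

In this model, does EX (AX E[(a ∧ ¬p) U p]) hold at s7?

Sat(¬p) = {s0, s4, s5, s6, s8}
Sat(a ∧ ¬p) = {s4, s8}
E[(a ∧ ¬p) U p]: least fixpoint, start Z0 = Sat(p) = {s1, s2, s3, s7}, add states in Sat(a ∧ ¬p) with some successor in Z. Z1 = {s1, s2, s3, s4, s7}; Z2 = {s1, s2, s3, s4, s7, s8}; fixed.
Sat(E[(a ∧ ¬p) U p]) = {s1, s2, s3, s4, s7, s8}
Sat(AX E[(a ∧ ¬p) U p]) = {s : every successor in {s1, s2, s3, s4, s7, s8}} = {s0, s4, s5, s7}
Sat(EX (AX E[(a ∧ ¬p) U p])) = {s : some successor in {s0, s4, s5, s7}} = {s1, s2, s3, s4, s5, s6, s8}
s7 ∉ Sat(EX (AX E[(a ∧ ¬p) U p])) = {s1, s2, s3, s4, s5, s6, s8}, so the formula does not hold at s7.

No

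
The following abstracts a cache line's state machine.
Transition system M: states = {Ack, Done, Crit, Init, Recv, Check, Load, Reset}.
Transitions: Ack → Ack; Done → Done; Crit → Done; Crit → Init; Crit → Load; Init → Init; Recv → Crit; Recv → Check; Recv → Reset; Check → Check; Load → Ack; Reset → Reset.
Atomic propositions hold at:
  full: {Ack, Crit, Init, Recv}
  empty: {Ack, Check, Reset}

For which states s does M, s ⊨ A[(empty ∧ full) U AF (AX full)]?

Sat(empty ∧ full) = {Ack}
Sat(AX full) = {s : every successor in {Ack, Crit, Init, Recv}} = {Ack, Init, Load}
AF (AX full): least fixpoint, start Z0 = {Ack, Init, Load}, add states with every successor in Z. Already a fixed point.
Sat(AF (AX full)) = {Ack, Init, Load}
A[(empty ∧ full) U AF (AX full)]: least fixpoint, start Z0 = Sat(AF (AX full)) = {Ack, Init, Load}, add states in Sat(empty ∧ full) with every successor in Z. Already a fixed point.
Sat(A[(empty ∧ full) U AF (AX full)]) = {Ack, Init, Load}

{Ack, Init, Load}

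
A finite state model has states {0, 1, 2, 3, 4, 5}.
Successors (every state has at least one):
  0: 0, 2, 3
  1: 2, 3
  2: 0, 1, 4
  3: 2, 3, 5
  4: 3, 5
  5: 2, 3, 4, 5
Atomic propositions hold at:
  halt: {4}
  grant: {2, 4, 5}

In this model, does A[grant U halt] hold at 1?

No

A[grant U halt]: least fixpoint, start Z0 = Sat(halt) = {4}, add states in Sat(grant) with every successor in Z. Already a fixed point.
Sat(A[grant U halt]) = {4}
1 ∉ Sat(A[grant U halt]) = {4}, so the formula does not hold at 1.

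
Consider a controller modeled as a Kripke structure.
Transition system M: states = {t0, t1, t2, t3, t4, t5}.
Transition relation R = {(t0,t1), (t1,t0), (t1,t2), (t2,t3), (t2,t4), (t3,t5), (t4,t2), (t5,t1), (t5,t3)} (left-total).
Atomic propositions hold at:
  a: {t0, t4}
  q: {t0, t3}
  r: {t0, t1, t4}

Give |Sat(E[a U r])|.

3

E[a U r]: least fixpoint, start Z0 = Sat(r) = {t0, t1, t4}, add states in Sat(a) with some successor in Z. Already a fixed point.
Sat(E[a U r]) = {t0, t1, t4}
|Sat(E[a U r])| = |{t0, t1, t4}| = 3.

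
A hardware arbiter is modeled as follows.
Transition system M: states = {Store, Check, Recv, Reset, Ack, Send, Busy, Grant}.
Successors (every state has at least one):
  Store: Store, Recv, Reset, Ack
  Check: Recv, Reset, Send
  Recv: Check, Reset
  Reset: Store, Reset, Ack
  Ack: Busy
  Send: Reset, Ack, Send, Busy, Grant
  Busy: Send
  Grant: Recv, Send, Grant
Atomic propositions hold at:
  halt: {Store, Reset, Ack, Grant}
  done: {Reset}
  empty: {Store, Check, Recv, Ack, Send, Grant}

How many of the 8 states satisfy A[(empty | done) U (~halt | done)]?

6

Sat(empty | done) = {Store, Check, Recv, Reset, Ack, Send, Grant}
Sat(~halt) = {Check, Recv, Send, Busy}
Sat(~halt | done) = {Check, Recv, Reset, Send, Busy}
A[(empty | done) U (~halt | done)]: least fixpoint, start Z0 = Sat((~halt | done)) = {Check, Recv, Reset, Send, Busy}, add states in Sat(empty | done) with every successor in Z. Z1 = {Check, Recv, Reset, Ack, Send, Busy}; fixed.
Sat(A[(empty | done) U (~halt | done)]) = {Check, Recv, Reset, Ack, Send, Busy}
|Sat(A[(empty | done) U (~halt | done)])| = |{Check, Recv, Reset, Ack, Send, Busy}| = 6.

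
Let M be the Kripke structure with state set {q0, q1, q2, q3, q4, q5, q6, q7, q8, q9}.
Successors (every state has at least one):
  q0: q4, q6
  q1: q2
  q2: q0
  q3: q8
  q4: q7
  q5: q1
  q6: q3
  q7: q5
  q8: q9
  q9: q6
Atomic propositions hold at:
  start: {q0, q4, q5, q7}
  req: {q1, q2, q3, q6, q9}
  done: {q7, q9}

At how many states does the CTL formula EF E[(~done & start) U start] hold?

6

Sat(~done) = {q0, q1, q2, q3, q4, q5, q6, q8}
Sat(~done & start) = {q0, q4, q5}
E[(~done & start) U start]: least fixpoint, start Z0 = Sat(start) = {q0, q4, q5, q7}, add states in Sat(~done & start) with some successor in Z. Already a fixed point.
Sat(E[(~done & start) U start]) = {q0, q4, q5, q7}
EF E[(~done & start) U start]: least fixpoint, start Z0 = {q0, q4, q5, q7}, add states with some successor in Z. Z1 = {q0, q2, q4, q5, q7}; Z2 = {q0, q1, q2, q4, q5, q7}; fixed.
Sat(EF E[(~done & start) U start]) = {q0, q1, q2, q4, q5, q7}
|Sat(EF E[(~done & start) U start])| = |{q0, q1, q2, q4, q5, q7}| = 6.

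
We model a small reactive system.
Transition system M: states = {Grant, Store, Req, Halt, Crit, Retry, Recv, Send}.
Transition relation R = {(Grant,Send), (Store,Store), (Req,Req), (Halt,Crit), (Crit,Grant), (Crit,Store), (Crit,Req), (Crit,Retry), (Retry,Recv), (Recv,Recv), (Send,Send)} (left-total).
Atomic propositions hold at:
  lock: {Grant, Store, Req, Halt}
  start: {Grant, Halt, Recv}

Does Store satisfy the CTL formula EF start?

EF start: least fixpoint, start Z0 = {Grant, Halt, Recv}, add states with some successor in Z. Z1 = {Grant, Halt, Crit, Retry, Recv}; fixed.
Sat(EF start) = {Grant, Halt, Crit, Retry, Recv}
Store ∉ Sat(EF start) = {Grant, Halt, Crit, Retry, Recv}, so the formula does not hold at Store.

No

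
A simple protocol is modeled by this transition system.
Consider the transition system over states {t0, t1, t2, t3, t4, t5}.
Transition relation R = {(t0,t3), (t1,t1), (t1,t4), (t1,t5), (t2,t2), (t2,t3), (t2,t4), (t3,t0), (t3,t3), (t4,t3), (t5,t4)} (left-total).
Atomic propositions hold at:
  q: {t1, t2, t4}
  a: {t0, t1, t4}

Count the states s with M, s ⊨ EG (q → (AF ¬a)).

Sat(¬a) = {t2, t3, t5}
AF ¬a: least fixpoint, start Z0 = {t2, t3, t5}, add states with every successor in Z. Z1 = {t0, t2, t3, t4, t5}; fixed.
Sat(AF ¬a) = {t0, t2, t3, t4, t5}
Sat(q → (AF ¬a)) = {t0, t2, t3, t4, t5}
EG (q → (AF ¬a)): greatest fixpoint, start Z0 = {t0, t2, t3, t4, t5}, keep only states in Sat with some successor in Z. Already a fixed point.
Sat(EG (q → (AF ¬a))) = {t0, t2, t3, t4, t5}
|Sat(EG (q → (AF ¬a)))| = |{t0, t2, t3, t4, t5}| = 5.

5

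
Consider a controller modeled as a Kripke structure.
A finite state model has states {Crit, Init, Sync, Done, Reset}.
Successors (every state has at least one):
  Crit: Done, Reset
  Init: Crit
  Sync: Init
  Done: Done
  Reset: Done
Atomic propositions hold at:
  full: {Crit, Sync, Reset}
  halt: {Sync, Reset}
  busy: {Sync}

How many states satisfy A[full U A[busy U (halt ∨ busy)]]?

2

Sat(halt ∨ busy) = {Sync, Reset}
A[busy U (halt ∨ busy)]: least fixpoint, start Z0 = Sat((halt ∨ busy)) = {Sync, Reset}, add states in Sat(busy) with every successor in Z. Already a fixed point.
Sat(A[busy U (halt ∨ busy)]) = {Sync, Reset}
A[full U A[busy U (halt ∨ busy)]]: least fixpoint, start Z0 = Sat(A[busy U (halt ∨ busy)]) = {Sync, Reset}, add states in Sat(full) with every successor in Z. Already a fixed point.
Sat(A[full U A[busy U (halt ∨ busy)]]) = {Sync, Reset}
|Sat(A[full U A[busy U (halt ∨ busy)]])| = |{Sync, Reset}| = 2.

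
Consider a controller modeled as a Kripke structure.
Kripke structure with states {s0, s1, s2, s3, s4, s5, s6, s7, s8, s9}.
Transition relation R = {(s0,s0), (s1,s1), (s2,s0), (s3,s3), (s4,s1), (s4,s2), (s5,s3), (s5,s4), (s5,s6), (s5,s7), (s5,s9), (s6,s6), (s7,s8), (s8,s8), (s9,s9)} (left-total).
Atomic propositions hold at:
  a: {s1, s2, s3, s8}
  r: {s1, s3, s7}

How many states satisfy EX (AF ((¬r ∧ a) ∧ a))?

Sat(¬r) = {s0, s2, s4, s5, s6, s8, s9}
Sat(¬r ∧ a) = {s2, s8}
Sat((¬r ∧ a) ∧ a) = {s2, s8}
AF ((¬r ∧ a) ∧ a): least fixpoint, start Z0 = {s2, s8}, add states with every successor in Z. Z1 = {s2, s7, s8}; fixed.
Sat(AF ((¬r ∧ a) ∧ a)) = {s2, s7, s8}
Sat(EX (AF ((¬r ∧ a) ∧ a))) = {s : some successor in {s2, s7, s8}} = {s4, s5, s7, s8}
|Sat(EX (AF ((¬r ∧ a) ∧ a)))| = |{s4, s5, s7, s8}| = 4.

4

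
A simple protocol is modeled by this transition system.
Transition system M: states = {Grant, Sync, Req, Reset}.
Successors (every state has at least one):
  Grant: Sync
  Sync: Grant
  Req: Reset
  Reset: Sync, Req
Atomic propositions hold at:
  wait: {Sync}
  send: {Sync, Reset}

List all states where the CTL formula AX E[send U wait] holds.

E[send U wait]: least fixpoint, start Z0 = Sat(wait) = {Sync}, add states in Sat(send) with some successor in Z. Z1 = {Sync, Reset}; fixed.
Sat(E[send U wait]) = {Sync, Reset}
Sat(AX E[send U wait]) = {s : every successor in {Sync, Reset}} = {Grant, Req}

{Grant, Req}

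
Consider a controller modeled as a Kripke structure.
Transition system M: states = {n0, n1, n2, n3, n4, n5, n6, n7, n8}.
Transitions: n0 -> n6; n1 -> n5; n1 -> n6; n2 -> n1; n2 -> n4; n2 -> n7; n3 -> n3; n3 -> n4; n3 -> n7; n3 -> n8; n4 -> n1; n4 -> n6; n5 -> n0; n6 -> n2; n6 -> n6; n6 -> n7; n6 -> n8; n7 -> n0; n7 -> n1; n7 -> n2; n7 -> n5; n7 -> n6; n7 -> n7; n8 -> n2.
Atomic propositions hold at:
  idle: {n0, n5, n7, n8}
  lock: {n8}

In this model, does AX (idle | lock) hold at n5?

Yes

Sat(idle | lock) = {n0, n5, n7, n8}
Sat(AX (idle | lock)) = {s : every successor in {n0, n5, n7, n8}} = {n5}
n5 ∈ Sat(AX (idle | lock)) = {n5}, so the formula holds at n5.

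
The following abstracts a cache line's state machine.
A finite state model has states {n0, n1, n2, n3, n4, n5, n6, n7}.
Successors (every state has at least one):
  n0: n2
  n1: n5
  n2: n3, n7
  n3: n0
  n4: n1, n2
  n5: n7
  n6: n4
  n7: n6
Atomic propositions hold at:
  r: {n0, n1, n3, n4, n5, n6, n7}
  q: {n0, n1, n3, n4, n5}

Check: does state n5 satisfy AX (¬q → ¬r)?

No

Sat(¬q) = {n2, n6, n7}
Sat(¬r) = {n2}
Sat(¬q → ¬r) = {n0, n1, n2, n3, n4, n5}
Sat(AX (¬q → ¬r)) = {s : every successor in {n0, n1, n2, n3, n4, n5}} = {n0, n1, n3, n4, n6}
n5 ∉ Sat(AX (¬q → ¬r)) = {n0, n1, n3, n4, n6}, so the formula does not hold at n5.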